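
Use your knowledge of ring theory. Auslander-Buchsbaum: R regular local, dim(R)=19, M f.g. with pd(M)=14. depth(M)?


pd+depth=depth(R)=19
depth=19-14=5


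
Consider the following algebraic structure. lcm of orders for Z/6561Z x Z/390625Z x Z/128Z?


Exponent = lcm of the cyclic orders; pairwise coprime => product.
3^8*5^8*2^7=6561*390625*128=328050000000


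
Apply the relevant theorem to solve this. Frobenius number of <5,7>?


gcd(5,7)=1 => F=ab-a-b=5*7-5-7=35-12=23


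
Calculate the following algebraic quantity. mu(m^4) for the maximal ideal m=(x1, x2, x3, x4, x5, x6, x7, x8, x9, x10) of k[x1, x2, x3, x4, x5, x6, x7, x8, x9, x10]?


Graded Nakayama: mu(m^d) = dim_k (m^d/m^(d+1)) = #degree-4 monomials in 10 vars
C(n+d-1,d)=C(13,4)=715


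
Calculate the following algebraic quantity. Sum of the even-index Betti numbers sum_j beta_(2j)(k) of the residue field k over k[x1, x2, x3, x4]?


Koszul resolution: beta_i(k)=C(n,i), n=4
sum_even C(4,i) = 2^(n-1) = 2^3 = 8


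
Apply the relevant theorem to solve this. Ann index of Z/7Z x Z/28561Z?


Exponent = lcm of the cyclic orders; pairwise coprime => product.
7^1*13^4=7*28561=199927


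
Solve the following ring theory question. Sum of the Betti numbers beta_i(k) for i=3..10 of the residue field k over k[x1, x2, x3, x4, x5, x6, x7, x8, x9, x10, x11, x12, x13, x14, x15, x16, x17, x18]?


Koszul resolution: beta_i(k)=C(n,i), n=18
C(18,3)=816, C(18,4)=3060, C(18,5)=8568, C(18,6)=18564, C(18,7)=31824, C(18,8)=43758, C(18,9)=48620, C(18,10)=43758
Sum=198968


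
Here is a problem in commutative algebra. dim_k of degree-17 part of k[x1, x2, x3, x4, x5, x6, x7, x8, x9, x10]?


C(d+n-1,n-1)=C(26,9)=3124550


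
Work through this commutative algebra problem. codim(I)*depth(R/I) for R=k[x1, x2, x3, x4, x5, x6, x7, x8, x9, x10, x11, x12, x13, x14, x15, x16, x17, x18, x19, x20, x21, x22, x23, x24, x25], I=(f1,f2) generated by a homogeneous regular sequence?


codim=2, depth=dim(R/I)=25-2=23
Product=2*23=46


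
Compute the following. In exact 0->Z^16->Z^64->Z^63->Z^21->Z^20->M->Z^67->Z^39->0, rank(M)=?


Alt sum=0:
(-1)^0*16 + (-1)^1*64 + (-1)^2*63 + (-1)^3*21 + (-1)^4*20 + (-1)^5*? + (-1)^6*67 + (-1)^7*39=0
rank(M)=42


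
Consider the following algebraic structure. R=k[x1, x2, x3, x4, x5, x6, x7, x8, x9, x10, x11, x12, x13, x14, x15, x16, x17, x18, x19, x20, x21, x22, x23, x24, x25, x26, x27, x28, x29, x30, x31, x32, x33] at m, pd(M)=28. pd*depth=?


pd+depth=33
depth=33-28=5
pd*depth=28*5=140


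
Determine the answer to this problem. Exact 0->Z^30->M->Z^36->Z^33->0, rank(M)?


Alt sum=0:
(-1)^0*30 + (-1)^1*? + (-1)^2*36 + (-1)^3*33=0
rank(M)=33


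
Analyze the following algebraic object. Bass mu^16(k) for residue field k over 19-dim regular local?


C(n,i)=C(19,16)=969


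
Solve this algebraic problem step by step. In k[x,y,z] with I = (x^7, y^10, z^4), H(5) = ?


Need i<7, j<10, k<4 with i+j+k=5.
For each i, j ranges over max(0,5-i-3)..min(9,5-i):
  i=0: j in [2,5] -> 4
  i=1: j in [1,4] -> 4
  i=2: j in [0,3] -> 4
  i=3: j in [0,2] -> 3
  i=4: j in [0,1] -> 2
  i=5: j in [0,0] -> 1
H(5) = 4+4+4+3+2+1 = 18


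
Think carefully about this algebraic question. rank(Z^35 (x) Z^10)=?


rank(M(x)N) = rank(M)*rank(N)
35*10 = 350


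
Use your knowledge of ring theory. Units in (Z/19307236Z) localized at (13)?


Local ring = Z/4826809Z.
phi(4826809) = 13^5*(13-1) = 4455516


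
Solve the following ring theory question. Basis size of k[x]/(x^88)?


Basis: 1,x,...,x^87
dim=88


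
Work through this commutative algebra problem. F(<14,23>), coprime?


gcd(14,23)=1 => F=ab-a-b=14*23-14-23=322-37=285


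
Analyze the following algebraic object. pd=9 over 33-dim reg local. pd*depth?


pd+depth=33
depth=33-9=24
pd*depth=9*24=216


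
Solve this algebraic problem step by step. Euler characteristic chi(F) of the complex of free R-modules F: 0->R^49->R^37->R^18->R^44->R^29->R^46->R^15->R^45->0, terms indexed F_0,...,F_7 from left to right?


chi = sum (-1)^i * rank:
(-1)^0*49=49
(-1)^1*37=-37
(-1)^2*18=18
(-1)^3*44=-44
(-1)^4*29=29
(-1)^5*46=-46
(-1)^6*15=15
(-1)^7*45=-45
chi=-61


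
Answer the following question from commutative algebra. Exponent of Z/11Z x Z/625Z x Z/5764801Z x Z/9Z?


Exponent = lcm of the cyclic orders; pairwise coprime => product.
11^1*5^4*7^8*3^2=11*625*5764801*9=356697061875


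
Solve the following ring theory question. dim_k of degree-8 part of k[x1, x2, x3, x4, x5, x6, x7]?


C(d+n-1,n-1)=C(14,6)=3003


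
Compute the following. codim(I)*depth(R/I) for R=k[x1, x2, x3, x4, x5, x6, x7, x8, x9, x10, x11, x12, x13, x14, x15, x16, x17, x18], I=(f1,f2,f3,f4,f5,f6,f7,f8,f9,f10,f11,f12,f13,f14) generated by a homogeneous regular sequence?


codim=14, depth=dim(R/I)=18-14=4
Product=14*4=56


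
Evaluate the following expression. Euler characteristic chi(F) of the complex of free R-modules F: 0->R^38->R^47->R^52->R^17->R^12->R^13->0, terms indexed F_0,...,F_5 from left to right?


chi = sum (-1)^i * rank:
(-1)^0*38=38
(-1)^1*47=-47
(-1)^2*52=52
(-1)^3*17=-17
(-1)^4*12=12
(-1)^5*13=-13
chi=25


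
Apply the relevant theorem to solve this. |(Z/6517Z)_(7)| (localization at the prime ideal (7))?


7-primary part: 6517=7^3*19
Size=7^3=343


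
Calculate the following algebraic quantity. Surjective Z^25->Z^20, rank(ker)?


rank(ker) = 25-20 = 5


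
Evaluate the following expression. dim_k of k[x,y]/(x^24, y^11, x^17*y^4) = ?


k[x,y]/I, I = (x^24, y^11, x^17*y^4)
Rect: 24x11=264. Corner: (24-17)x(11-4)=49.
dim = 264-49 = 215


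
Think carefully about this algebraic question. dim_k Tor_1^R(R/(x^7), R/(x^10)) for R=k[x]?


Tor_1(R/I,R/J)=(I cap J)/IJ=(x^10)/(x^17)
dim=17-10=min(7,10)=7


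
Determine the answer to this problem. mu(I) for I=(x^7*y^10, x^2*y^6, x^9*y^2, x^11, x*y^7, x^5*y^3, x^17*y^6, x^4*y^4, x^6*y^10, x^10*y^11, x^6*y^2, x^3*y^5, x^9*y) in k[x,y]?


Remove redundant (divisible by others).
x^10*y^11 redundant.
x^6*y^10 redundant.
x^9*y^2 redundant.
x^17*y^6 redundant.
x^7*y^10 redundant.
Min: x^11, x^9*y, x^6*y^2, x^5*y^3, x^4*y^4, x^3*y^5, x^2*y^6, x*y^7
Count=8


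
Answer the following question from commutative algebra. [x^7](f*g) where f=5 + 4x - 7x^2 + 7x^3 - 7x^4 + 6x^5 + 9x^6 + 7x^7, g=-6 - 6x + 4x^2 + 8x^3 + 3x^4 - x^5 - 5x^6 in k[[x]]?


[x^7] = sum a_i*b_j, i+j=7
  4*-5=-20
  -7*-1=7
  7*3=21
  -7*8=-56
  6*4=24
  9*-6=-54
  7*-6=-42
Sum=-120


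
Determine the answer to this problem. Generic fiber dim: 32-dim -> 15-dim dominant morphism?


dim(fiber)=dim(X)-dim(Y)=32-15=17


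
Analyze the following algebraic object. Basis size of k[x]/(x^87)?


Basis: 1,x,...,x^86
dim=87


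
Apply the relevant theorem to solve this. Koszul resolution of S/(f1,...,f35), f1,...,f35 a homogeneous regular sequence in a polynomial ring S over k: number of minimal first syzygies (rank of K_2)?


Regular sequence => Koszul complex is the minimal free resolution.
Syz_1 minimally generated by Koszul relations f_i*e_j - f_j*e_i (i<j): mu(Syz_1) = beta_2 = C(m,2) = m(m-1)/2
m=35
35*34/2 = 595


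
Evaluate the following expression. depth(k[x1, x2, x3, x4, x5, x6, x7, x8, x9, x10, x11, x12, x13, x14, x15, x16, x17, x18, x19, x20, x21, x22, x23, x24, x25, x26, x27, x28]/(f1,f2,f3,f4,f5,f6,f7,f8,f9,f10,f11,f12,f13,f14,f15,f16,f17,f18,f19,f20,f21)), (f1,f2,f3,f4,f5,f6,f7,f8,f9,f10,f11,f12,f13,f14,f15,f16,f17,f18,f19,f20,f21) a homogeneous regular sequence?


depth(R)=28
depth(R/I)=28-21=7


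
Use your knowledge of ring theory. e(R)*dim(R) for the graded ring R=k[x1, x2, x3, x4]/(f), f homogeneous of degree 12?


e(R)=deg(f)=12, dim(R)=4-1=3
e*dim=12*3=36


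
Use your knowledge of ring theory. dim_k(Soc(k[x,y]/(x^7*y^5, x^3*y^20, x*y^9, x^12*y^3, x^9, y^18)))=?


Socle = ann(m) = span of standard monomials u with x*u, y*u in I (staircase corners).
Redundant generators: x^3*y^20, x^12*y^3
Minimal generators: x^9, x^7*y^5, x*y^9, y^18
Corners: y^17, x^6y^8, x^8y^4
Socle dim=3


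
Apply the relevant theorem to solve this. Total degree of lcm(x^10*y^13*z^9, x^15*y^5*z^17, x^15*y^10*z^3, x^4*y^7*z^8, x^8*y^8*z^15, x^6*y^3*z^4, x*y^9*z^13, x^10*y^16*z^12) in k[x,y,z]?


lcm = componentwise max:
x: max(10,15,15,4,8,6,1,10)=15
y: max(13,5,10,7,8,3,9,16)=16
z: max(9,17,3,8,15,4,13,12)=17
Total=15+16+17=48


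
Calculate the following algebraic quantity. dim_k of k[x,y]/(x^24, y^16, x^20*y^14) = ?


k[x,y]/I, I = (x^24, y^16, x^20*y^14)
Rect: 24x16=384. Corner: (24-20)x(16-14)=8.
dim = 384-8 = 376


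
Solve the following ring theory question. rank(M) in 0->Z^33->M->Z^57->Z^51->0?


Alt sum=0:
(-1)^0*33 + (-1)^1*? + (-1)^2*57 + (-1)^3*51=0
rank(M)=39


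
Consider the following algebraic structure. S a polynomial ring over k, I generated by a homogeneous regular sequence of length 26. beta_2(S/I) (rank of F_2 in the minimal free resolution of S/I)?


Regular sequence => Koszul complex is the minimal free resolution.
Syz_1 minimally generated by Koszul relations f_i*e_j - f_j*e_i (i<j): mu(Syz_1) = beta_2 = C(m,2) = m(m-1)/2
m=26
26*25/2 = 325


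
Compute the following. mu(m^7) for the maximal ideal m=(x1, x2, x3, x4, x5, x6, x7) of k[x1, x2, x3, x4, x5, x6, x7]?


Graded Nakayama: mu(m^d) = dim_k (m^d/m^(d+1)) = #degree-7 monomials in 7 vars
C(n+d-1,d)=C(13,7)=1716


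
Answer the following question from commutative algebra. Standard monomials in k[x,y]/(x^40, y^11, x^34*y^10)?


k[x,y]/I, I = (x^40, y^11, x^34*y^10)
Rect: 40x11=440. Corner: (40-34)x(11-10)=6.
dim = 440-6 = 434


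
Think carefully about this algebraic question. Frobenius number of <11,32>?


gcd(11,32)=1 => F=ab-a-b=11*32-11-32=352-43=309


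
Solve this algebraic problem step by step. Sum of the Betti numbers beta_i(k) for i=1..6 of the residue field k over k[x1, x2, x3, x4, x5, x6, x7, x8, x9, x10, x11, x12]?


Koszul resolution: beta_i(k)=C(n,i), n=12
C(12,1)=12, C(12,2)=66, C(12,3)=220, C(12,4)=495, C(12,5)=792, C(12,6)=924
Sum=2509


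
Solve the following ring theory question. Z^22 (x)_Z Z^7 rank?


rank(M(x)N) = rank(M)*rank(N)
22*7 = 154


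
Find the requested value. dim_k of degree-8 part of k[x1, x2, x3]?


C(d+n-1,n-1)=C(10,2)=45


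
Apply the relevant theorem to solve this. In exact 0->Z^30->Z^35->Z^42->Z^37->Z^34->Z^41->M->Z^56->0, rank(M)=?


Alt sum=0:
(-1)^0*30 + (-1)^1*35 + (-1)^2*42 + (-1)^3*37 + (-1)^4*34 + (-1)^5*41 + (-1)^6*? + (-1)^7*56=0
rank(M)=63


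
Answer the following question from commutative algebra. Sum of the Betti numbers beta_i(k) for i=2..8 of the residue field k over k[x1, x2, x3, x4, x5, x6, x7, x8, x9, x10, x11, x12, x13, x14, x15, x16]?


Koszul resolution: beta_i(k)=C(n,i), n=16
C(16,2)=120, C(16,3)=560, C(16,4)=1820, C(16,5)=4368, C(16,6)=8008, C(16,7)=11440, C(16,8)=12870
Sum=39186


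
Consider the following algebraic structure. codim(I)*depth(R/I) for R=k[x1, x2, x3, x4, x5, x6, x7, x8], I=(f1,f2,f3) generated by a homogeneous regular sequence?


codim=3, depth=dim(R/I)=8-3=5
Product=3*5=15


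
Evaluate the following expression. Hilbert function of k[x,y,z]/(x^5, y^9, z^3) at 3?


Need i<5, j<9, k<3 with i+j+k=3.
For each i, j ranges over max(0,3-i-2)..min(8,3-i):
  i=0: j in [1,3] -> 3
  i=1: j in [0,2] -> 3
  i=2: j in [0,1] -> 2
  i=3: j in [0,0] -> 1
H(3) = 3+3+2+1 = 9


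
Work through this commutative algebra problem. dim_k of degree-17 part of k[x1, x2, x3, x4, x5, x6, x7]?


C(d+n-1,n-1)=C(23,6)=100947


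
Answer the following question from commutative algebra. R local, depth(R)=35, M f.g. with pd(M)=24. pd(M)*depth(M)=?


pd+depth=35
depth=35-24=11
pd*depth=24*11=264


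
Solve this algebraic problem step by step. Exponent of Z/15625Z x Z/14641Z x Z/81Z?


Exponent = lcm of the cyclic orders; pairwise coprime => product.
5^6*11^4*3^4=15625*14641*81=18530015625


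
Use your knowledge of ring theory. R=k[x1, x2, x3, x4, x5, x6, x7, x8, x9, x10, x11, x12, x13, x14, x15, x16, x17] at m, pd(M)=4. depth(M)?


pd+depth=depth(R)=17
depth=17-4=13


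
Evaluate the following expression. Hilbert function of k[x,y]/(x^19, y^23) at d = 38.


k[x,y], I = (x^19, y^23), d = 38
Need i < 19 and d-i < 23.
Range: 16 <= i <= 18.
H(38) = 3


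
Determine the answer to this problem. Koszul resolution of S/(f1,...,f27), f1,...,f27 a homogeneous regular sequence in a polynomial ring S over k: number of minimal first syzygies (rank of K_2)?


Regular sequence => Koszul complex is the minimal free resolution.
Syz_1 minimally generated by Koszul relations f_i*e_j - f_j*e_i (i<j): mu(Syz_1) = beta_2 = C(m,2) = m(m-1)/2
m=27
27*26/2 = 351


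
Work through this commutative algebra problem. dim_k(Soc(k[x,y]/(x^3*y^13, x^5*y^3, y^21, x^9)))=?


Socle = ann(m) = span of standard monomials u with x*u, y*u in I (staircase corners).
Minimal generators: x^9, x^5*y^3, x^3*y^13, y^21
Corners: x^2y^20, x^4y^12, x^8y^2
Socle dim=3


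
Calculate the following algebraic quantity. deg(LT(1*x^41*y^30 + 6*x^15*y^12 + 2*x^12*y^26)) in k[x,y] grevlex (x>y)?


LT: 1*x^41*y^30
deg_x=41, deg_y=30
Total=41+30=71


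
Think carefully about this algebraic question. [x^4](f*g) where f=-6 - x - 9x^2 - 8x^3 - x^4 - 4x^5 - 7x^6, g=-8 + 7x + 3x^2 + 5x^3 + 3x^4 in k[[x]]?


[x^4] = sum a_i*b_j, i+j=4
  -6*3=-18
  -1*5=-5
  -9*3=-27
  -8*7=-56
  -1*-8=8
Sum=-98


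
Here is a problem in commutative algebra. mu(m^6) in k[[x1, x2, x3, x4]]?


C(n+d-1,d)=C(9,6)=84


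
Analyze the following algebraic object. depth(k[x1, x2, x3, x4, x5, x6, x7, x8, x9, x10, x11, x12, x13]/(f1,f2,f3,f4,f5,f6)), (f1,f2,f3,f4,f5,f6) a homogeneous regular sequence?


depth(R)=13
depth(R/I)=13-6=7


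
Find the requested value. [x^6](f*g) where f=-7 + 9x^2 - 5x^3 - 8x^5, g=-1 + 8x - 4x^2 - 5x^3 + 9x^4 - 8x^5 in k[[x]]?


[x^6] = sum a_i*b_j, i+j=6
  9*9=81
  -5*-5=25
  -8*8=-64
Sum=42


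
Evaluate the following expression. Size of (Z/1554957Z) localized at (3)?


3-primary part: 1554957=3^9*79
Size=3^9=19683


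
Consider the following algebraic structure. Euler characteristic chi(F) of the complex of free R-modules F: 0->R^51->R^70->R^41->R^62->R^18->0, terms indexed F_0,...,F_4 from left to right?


chi = sum (-1)^i * rank:
(-1)^0*51=51
(-1)^1*70=-70
(-1)^2*41=41
(-1)^3*62=-62
(-1)^4*18=18
chi=-22


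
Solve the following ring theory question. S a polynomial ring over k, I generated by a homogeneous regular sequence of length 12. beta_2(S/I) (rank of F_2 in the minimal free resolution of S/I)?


Regular sequence => Koszul complex is the minimal free resolution.
Syz_1 minimally generated by Koszul relations f_i*e_j - f_j*e_i (i<j): mu(Syz_1) = beta_2 = C(m,2) = m(m-1)/2
m=12
12*11/2 = 66


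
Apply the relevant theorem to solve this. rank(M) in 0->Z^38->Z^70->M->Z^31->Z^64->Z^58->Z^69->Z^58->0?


Alt sum=0:
(-1)^0*38 + (-1)^1*70 + (-1)^2*? + (-1)^3*31 + (-1)^4*64 + (-1)^5*58 + (-1)^6*69 + (-1)^7*58=0
rank(M)=46


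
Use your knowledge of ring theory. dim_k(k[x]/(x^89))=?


Basis: 1,x,...,x^88
dim=89


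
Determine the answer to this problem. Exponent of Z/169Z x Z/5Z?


Exponent = lcm of the cyclic orders; pairwise coprime => product.
13^2*5^1=169*5=845


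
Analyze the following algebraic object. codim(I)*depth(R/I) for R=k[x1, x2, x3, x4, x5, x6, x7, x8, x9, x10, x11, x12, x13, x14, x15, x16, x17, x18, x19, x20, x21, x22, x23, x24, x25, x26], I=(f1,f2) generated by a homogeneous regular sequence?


codim=2, depth=dim(R/I)=26-2=24
Product=2*24=48


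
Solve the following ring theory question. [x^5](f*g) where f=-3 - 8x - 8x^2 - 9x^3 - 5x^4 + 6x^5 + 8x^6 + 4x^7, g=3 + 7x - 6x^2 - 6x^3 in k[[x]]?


[x^5] = sum a_i*b_j, i+j=5
  -8*-6=48
  -9*-6=54
  -5*7=-35
  6*3=18
Sum=85


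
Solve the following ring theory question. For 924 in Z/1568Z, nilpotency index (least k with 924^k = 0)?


924^k mod 1568:
k=1: 924
k=2: 784
k=3: 0
First zero at k = 3


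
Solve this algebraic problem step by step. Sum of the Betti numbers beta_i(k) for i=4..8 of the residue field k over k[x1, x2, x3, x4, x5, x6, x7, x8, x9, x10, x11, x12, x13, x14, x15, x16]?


Koszul resolution: beta_i(k)=C(n,i), n=16
C(16,4)=1820, C(16,5)=4368, C(16,6)=8008, C(16,7)=11440, C(16,8)=12870
Sum=38506


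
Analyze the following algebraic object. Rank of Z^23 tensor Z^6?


rank(M(x)N) = rank(M)*rank(N)
23*6 = 138


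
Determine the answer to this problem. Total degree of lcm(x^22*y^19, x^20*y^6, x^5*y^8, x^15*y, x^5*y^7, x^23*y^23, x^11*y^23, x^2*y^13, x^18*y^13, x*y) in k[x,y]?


lcm = componentwise max:
x: max(22,20,5,15,5,23,11,2,18,1)=23
y: max(19,6,8,1,7,23,23,13,13,1)=23
Total=23+23=46


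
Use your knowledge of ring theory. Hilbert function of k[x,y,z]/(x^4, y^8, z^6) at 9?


Need i<4, j<8, k<6 with i+j+k=9.
For each i, j ranges over max(0,9-i-5)..min(7,9-i):
  i=0: j in [4,7] -> 4
  i=1: j in [3,7] -> 5
  i=2: j in [2,7] -> 6
  i=3: j in [1,6] -> 6
H(9) = 4+5+6+6 = 21


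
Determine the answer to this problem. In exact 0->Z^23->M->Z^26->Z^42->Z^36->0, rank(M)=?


Alt sum=0:
(-1)^0*23 + (-1)^1*? + (-1)^2*26 + (-1)^3*42 + (-1)^4*36=0
rank(M)=43


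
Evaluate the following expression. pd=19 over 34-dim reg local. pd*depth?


pd+depth=34
depth=34-19=15
pd*depth=19*15=285


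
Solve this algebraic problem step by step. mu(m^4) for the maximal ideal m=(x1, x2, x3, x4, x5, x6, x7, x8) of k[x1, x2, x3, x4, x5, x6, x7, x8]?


Graded Nakayama: mu(m^d) = dim_k (m^d/m^(d+1)) = #degree-4 monomials in 8 vars
C(n+d-1,d)=C(11,4)=330


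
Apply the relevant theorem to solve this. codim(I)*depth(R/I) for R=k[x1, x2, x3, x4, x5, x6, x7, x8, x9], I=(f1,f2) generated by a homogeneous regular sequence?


codim=2, depth=dim(R/I)=9-2=7
Product=2*7=14


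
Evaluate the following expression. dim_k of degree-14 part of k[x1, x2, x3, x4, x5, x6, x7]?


C(d+n-1,n-1)=C(20,6)=38760


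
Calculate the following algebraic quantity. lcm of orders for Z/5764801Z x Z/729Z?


Exponent = lcm of the cyclic orders; pairwise coprime => product.
7^8*3^6=5764801*729=4202539929


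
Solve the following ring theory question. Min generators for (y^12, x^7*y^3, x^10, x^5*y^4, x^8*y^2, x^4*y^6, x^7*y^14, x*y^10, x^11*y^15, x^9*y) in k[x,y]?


Remove redundant (divisible by others).
x^7*y^14 redundant.
x^11*y^15 redundant.
Min: x^10, x^9*y, x^8*y^2, x^7*y^3, x^5*y^4, x^4*y^6, x*y^10, y^12
Count=8


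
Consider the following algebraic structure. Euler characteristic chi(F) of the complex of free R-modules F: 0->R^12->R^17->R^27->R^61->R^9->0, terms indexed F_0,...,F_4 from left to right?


chi = sum (-1)^i * rank:
(-1)^0*12=12
(-1)^1*17=-17
(-1)^2*27=27
(-1)^3*61=-61
(-1)^4*9=9
chi=-30


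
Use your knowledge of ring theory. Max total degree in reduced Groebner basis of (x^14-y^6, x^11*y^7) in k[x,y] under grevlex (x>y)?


LT(f1)=x^14, LT(f2)=x^11y^7, lcm=x^14y^7
S(f1,f2) = y^7*f1 - x^3*f2 = -y^13
Reduced GB = {f1, f2, y^13}; degrees 14, 18, 13
Max = 18


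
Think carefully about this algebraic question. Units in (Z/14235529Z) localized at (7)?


Local ring = Z/117649Z.
phi(117649) = 7^5*(7-1) = 100842


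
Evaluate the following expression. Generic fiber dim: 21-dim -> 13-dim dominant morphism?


dim(fiber)=dim(X)-dim(Y)=21-13=8


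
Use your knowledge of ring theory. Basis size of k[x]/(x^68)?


Basis: 1,x,...,x^67
dim=68


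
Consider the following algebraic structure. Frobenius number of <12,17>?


gcd(12,17)=1 => F=ab-a-b=12*17-12-17=204-29=175


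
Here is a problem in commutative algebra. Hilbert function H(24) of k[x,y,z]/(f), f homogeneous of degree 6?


C(26,2)-C(20,2)=325-190=135


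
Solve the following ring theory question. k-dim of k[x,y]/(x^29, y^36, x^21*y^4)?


k[x,y]/I, I = (x^29, y^36, x^21*y^4)
Rect: 29x36=1044. Corner: (29-21)x(36-4)=256.
dim = 1044-256 = 788


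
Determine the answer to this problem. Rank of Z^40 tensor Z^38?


rank(M(x)N) = rank(M)*rank(N)
40*38 = 1520


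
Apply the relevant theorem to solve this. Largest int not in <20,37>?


gcd(20,37)=1 => F=ab-a-b=20*37-20-37=740-57=683


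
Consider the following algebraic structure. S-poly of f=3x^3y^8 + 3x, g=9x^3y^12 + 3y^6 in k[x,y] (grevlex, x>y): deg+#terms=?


LT(f)=3x^3y^8, LT(g)=9x^3y^12
lcm(LM)=x^3y^12
S(f,g) (scaled by 27 to clear denominators) = 9y^4*f - 3*g = -9y^6 + 27xy^4
2 terms, deg 6.
6+2=8


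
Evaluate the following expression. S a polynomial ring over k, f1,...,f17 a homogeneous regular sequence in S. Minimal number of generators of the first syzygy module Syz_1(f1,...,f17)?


Regular sequence => Koszul complex is the minimal free resolution.
Syz_1 minimally generated by Koszul relations f_i*e_j - f_j*e_i (i<j): mu(Syz_1) = beta_2 = C(m,2) = m(m-1)/2
m=17
17*16/2 = 136


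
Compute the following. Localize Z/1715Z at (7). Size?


7-primary part: 1715=7^3*5
Size=7^3=343


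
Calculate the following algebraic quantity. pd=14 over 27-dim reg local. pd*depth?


pd+depth=27
depth=27-14=13
pd*depth=14*13=182


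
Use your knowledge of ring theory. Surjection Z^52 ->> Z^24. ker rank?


rank(ker) = 52-24 = 28


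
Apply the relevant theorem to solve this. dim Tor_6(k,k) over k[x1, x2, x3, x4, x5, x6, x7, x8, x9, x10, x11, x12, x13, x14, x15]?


Koszul: C(n,i)=C(15,6)=5005


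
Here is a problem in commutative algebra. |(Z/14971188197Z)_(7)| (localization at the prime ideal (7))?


7-primary part: 14971188197=7^10*53
Size=7^10=282475249


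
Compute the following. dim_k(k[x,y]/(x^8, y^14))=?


Basis: x^i*y^j, i<8, j<14
8*14=112


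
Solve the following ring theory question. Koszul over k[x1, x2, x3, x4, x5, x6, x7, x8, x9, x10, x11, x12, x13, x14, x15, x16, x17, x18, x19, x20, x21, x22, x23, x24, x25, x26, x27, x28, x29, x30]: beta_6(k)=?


C(n,i)=C(30,6)=593775


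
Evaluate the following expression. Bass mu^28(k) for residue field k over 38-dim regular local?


C(n,i)=C(38,28)=472733756


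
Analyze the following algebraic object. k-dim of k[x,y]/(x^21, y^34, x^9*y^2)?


k[x,y]/I, I = (x^21, y^34, x^9*y^2)
Rect: 21x34=714. Corner: (21-9)x(34-2)=384.
dim = 714-384 = 330


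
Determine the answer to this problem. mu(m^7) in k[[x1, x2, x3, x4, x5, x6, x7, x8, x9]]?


C(n+d-1,d)=C(15,7)=6435


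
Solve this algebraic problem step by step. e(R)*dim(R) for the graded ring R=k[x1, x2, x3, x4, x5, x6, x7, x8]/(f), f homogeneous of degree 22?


e(R)=deg(f)=22, dim(R)=8-1=7
e*dim=22*7=154


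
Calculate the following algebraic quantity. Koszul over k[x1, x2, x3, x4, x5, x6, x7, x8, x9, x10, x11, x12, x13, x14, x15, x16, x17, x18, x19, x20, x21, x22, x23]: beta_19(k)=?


C(n,i)=C(23,19)=8855


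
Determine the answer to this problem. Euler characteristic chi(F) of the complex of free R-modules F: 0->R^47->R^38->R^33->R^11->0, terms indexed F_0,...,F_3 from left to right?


chi = sum (-1)^i * rank:
(-1)^0*47=47
(-1)^1*38=-38
(-1)^2*33=33
(-1)^3*11=-11
chi=31


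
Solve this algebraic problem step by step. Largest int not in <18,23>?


gcd(18,23)=1 => F=ab-a-b=18*23-18-23=414-41=373


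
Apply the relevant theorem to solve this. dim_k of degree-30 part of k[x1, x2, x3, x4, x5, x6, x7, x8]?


C(d+n-1,n-1)=C(37,7)=10295472


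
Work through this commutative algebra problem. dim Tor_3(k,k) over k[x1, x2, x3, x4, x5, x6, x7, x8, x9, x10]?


Koszul: C(n,i)=C(10,3)=120


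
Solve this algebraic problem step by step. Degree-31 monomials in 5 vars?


C(d+n-1,n-1)=C(35,4)=52360


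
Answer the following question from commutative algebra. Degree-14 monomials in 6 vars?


C(d+n-1,n-1)=C(19,5)=11628


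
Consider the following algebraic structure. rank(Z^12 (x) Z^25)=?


rank(M(x)N) = rank(M)*rank(N)
12*25 = 300


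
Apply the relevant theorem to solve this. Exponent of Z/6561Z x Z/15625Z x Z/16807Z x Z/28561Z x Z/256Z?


Exponent = lcm of the cyclic orders; pairwise coprime => product.
3^8*5^6*7^5*13^4*2^8=6561*15625*16807*28561*256=12597768935388000000


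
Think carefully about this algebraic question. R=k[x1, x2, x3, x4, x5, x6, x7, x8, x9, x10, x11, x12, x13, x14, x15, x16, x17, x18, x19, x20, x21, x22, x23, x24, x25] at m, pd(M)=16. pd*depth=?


pd+depth=25
depth=25-16=9
pd*depth=16*9=144


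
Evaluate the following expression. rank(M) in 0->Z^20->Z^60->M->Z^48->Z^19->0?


Alt sum=0:
(-1)^0*20 + (-1)^1*60 + (-1)^2*? + (-1)^3*48 + (-1)^4*19=0
rank(M)=69


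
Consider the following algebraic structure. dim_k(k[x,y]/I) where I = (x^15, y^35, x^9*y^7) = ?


k[x,y]/I, I = (x^15, y^35, x^9*y^7)
Rect: 15x35=525. Corner: (15-9)x(35-7)=168.
dim = 525-168 = 357


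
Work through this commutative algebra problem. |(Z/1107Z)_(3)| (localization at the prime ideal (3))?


3-primary part: 1107=3^3*41
Size=3^3=27


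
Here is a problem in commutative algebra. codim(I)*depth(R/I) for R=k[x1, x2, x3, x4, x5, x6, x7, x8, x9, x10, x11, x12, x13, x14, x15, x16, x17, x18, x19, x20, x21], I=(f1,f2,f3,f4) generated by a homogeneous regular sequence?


codim=4, depth=dim(R/I)=21-4=17
Product=4*17=68


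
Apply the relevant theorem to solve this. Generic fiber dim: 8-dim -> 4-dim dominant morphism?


dim(fiber)=dim(X)-dim(Y)=8-4=4


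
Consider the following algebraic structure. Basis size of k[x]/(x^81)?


Basis: 1,x,...,x^80
dim=81


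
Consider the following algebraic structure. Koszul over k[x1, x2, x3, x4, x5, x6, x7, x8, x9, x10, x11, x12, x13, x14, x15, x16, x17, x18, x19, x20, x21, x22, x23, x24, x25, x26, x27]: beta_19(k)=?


C(n,i)=C(27,19)=2220075


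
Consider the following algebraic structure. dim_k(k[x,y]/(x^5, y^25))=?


Basis: x^i*y^j, i<5, j<25
5*25=125


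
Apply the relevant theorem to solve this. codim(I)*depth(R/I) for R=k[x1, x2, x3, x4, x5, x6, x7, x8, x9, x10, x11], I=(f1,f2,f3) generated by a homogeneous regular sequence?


codim=3, depth=dim(R/I)=11-3=8
Product=3*8=24


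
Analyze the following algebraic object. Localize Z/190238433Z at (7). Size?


7-primary part: 190238433=7^8*33
Size=7^8=5764801


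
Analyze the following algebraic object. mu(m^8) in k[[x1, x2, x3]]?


C(n+d-1,d)=C(10,8)=45


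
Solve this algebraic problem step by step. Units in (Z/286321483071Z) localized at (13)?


Local ring = Z/10604499373Z.
phi(10604499373) = 13^8*(13-1) = 9788768652


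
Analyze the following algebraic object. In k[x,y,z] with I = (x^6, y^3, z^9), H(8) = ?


Need i<6, j<3, k<9 with i+j+k=8.
For each i, j ranges over max(0,8-i-8)..min(2,8-i):
  i=0: j in [0,2] -> 3
  i=1: j in [0,2] -> 3
  i=2: j in [0,2] -> 3
  i=3: j in [0,2] -> 3
  i=4: j in [0,2] -> 3
  i=5: j in [0,2] -> 3
H(8) = 3+3+3+3+3+3 = 18


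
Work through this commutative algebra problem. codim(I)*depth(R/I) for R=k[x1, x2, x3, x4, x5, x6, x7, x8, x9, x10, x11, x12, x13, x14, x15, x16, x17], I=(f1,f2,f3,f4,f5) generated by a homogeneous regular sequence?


codim=5, depth=dim(R/I)=17-5=12
Product=5*12=60


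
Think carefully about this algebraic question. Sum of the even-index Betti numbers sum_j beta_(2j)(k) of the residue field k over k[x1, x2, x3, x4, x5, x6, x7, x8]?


Koszul resolution: beta_i(k)=C(n,i), n=8
sum_even C(8,i) = 2^(n-1) = 2^7 = 128


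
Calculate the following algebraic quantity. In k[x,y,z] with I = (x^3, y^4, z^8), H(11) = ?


Need i<3, j<4, k<8 with i+j+k=11.
For each i, j ranges over max(0,11-i-7)..min(3,11-i):
  i=0: j in [4,3] -> 0
  i=1: j in [3,3] -> 1
  i=2: j in [2,3] -> 2
H(11) = 0+1+2 = 3


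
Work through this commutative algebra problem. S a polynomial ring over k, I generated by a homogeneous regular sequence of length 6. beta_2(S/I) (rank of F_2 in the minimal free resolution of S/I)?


Regular sequence => Koszul complex is the minimal free resolution.
Syz_1 minimally generated by Koszul relations f_i*e_j - f_j*e_i (i<j): mu(Syz_1) = beta_2 = C(m,2) = m(m-1)/2
m=6
6*5/2 = 15


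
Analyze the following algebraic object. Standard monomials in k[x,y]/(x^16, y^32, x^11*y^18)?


k[x,y]/I, I = (x^16, y^32, x^11*y^18)
Rect: 16x32=512. Corner: (16-11)x(32-18)=70.
dim = 512-70 = 442


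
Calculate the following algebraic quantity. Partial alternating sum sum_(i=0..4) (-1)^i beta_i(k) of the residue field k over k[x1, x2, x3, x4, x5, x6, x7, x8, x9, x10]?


Koszul resolution: beta_i(k)=C(n,i), n=10
sum_(i=0..p) (-1)^i C(n,i) = (-1)^p C(n-1,p)
(-1)^4*C(9,4) = (-1)^4*126 = 126


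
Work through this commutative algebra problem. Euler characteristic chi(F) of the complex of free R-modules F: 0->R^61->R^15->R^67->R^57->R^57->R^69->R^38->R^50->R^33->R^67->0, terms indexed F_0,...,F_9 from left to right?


chi = sum (-1)^i * rank:
(-1)^0*61=61
(-1)^1*15=-15
(-1)^2*67=67
(-1)^3*57=-57
(-1)^4*57=57
(-1)^5*69=-69
(-1)^6*38=38
(-1)^7*50=-50
(-1)^8*33=33
(-1)^9*67=-67
chi=-2


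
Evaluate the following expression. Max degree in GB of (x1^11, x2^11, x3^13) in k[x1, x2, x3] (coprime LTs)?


Pure powers, coprime LTs => already GB.
Degrees: 11, 11, 13
Max=13


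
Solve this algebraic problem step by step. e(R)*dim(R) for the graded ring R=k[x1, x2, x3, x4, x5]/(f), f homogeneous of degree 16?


e(R)=deg(f)=16, dim(R)=5-1=4
e*dim=16*4=64


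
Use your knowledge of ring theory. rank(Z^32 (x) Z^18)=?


rank(M(x)N) = rank(M)*rank(N)
32*18 = 576


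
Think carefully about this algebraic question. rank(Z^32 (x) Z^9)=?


rank(M(x)N) = rank(M)*rank(N)
32*9 = 288


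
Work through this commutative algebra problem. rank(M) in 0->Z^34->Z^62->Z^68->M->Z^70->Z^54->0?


Alt sum=0:
(-1)^0*34 + (-1)^1*62 + (-1)^2*68 + (-1)^3*? + (-1)^4*70 + (-1)^5*54=0
rank(M)=56


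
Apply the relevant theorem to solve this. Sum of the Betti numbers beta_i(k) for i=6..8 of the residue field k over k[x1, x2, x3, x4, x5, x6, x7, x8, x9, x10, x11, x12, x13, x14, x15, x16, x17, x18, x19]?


Koszul resolution: beta_i(k)=C(n,i), n=19
C(19,6)=27132, C(19,7)=50388, C(19,8)=75582
Sum=153102


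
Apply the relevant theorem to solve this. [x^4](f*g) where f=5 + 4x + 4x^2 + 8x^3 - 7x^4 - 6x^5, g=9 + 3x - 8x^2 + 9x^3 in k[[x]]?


[x^4] = sum a_i*b_j, i+j=4
  4*9=36
  4*-8=-32
  8*3=24
  -7*9=-63
Sum=-35


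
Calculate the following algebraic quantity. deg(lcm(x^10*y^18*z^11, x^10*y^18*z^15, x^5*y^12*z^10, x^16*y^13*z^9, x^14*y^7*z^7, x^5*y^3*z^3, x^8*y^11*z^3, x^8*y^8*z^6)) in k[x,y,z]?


lcm = componentwise max:
x: max(10,10,5,16,14,5,8,8)=16
y: max(18,18,12,13,7,3,11,8)=18
z: max(11,15,10,9,7,3,3,6)=15
Total=16+18+15=49


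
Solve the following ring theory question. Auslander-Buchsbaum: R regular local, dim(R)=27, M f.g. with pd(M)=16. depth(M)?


pd+depth=depth(R)=27
depth=27-16=11


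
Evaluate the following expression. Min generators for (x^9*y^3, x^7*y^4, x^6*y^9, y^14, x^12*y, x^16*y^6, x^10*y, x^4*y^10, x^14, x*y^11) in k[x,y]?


Remove redundant (divisible by others).
x^12*y redundant.
x^16*y^6 redundant.
Min: x^14, x^10*y, x^9*y^3, x^7*y^4, x^6*y^9, x^4*y^10, x*y^11, y^14
Count=8


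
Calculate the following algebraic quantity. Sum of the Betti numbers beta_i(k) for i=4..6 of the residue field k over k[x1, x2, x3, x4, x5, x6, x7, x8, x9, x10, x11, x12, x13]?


Koszul resolution: beta_i(k)=C(n,i), n=13
C(13,4)=715, C(13,5)=1287, C(13,6)=1716
Sum=3718


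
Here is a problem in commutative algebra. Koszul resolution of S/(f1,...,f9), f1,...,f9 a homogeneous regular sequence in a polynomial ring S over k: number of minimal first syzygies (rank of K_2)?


Regular sequence => Koszul complex is the minimal free resolution.
Syz_1 minimally generated by Koszul relations f_i*e_j - f_j*e_i (i<j): mu(Syz_1) = beta_2 = C(m,2) = m(m-1)/2
m=9
9*8/2 = 36


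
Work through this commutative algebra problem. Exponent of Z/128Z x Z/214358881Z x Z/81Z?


Exponent = lcm of the cyclic orders; pairwise coprime => product.
2^7*11^8*3^4=128*214358881*81=2222472878208


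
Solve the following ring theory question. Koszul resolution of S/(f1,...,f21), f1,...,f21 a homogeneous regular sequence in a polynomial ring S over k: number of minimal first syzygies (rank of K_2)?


Regular sequence => Koszul complex is the minimal free resolution.
Syz_1 minimally generated by Koszul relations f_i*e_j - f_j*e_i (i<j): mu(Syz_1) = beta_2 = C(m,2) = m(m-1)/2
m=21
21*20/2 = 210


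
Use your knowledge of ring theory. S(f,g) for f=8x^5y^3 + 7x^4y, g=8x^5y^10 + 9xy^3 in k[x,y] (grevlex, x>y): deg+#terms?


LT(f)=8x^5y^3, LT(g)=8x^5y^10
lcm(LM)=x^5y^10
S(f,g) (scaled by 64 to clear denominators) = 8y^7*f - 8*g = 56x^4y^8 - 72xy^3
2 terms, deg 12.
12+2=14


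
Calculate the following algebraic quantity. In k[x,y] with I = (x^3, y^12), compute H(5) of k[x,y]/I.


k[x,y], I = (x^3, y^12), d = 5
Need i < 3 and d-i < 12.
Range: 0 <= i <= 2.
H(5) = 3


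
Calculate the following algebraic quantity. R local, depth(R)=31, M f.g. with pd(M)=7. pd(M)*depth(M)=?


pd+depth=31
depth=31-7=24
pd*depth=7*24=168


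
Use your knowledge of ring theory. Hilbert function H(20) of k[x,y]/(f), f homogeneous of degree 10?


H(t)=d for t>=d-1.
d=10, t=20
H(20)=10


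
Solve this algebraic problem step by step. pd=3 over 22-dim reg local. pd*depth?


pd+depth=22
depth=22-3=19
pd*depth=3*19=57


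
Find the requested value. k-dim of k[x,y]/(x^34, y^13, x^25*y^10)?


k[x,y]/I, I = (x^34, y^13, x^25*y^10)
Rect: 34x13=442. Corner: (34-25)x(13-10)=27.
dim = 442-27 = 415


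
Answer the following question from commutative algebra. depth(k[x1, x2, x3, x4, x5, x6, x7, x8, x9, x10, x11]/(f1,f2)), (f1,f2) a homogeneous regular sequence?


depth(R)=11
depth(R/I)=11-2=9


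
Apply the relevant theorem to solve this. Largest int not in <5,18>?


gcd(5,18)=1 => F=ab-a-b=5*18-5-18=90-23=67


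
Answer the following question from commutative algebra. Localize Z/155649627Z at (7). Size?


7-primary part: 155649627=7^8*27
Size=7^8=5764801


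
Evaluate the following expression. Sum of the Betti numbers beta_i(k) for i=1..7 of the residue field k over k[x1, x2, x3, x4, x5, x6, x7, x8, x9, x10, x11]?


Koszul resolution: beta_i(k)=C(n,i), n=11
C(11,1)=11, C(11,2)=55, C(11,3)=165, C(11,4)=330, C(11,5)=462, C(11,6)=462, C(11,7)=330
Sum=1815


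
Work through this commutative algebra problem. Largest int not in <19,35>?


gcd(19,35)=1 => F=ab-a-b=19*35-19-35=665-54=611


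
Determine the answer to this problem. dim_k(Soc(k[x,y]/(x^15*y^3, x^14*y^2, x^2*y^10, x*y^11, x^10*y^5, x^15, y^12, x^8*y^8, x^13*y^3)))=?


Socle = ann(m) = span of standard monomials u with x*u, y*u in I (staircase corners).
Redundant generators: x^15*y^3
Minimal generators: x^15, x^14*y^2, x^13*y^3, x^10*y^5, x^8*y^8, x^2*y^10, x*y^11, y^12
Corners: y^11, xy^10, x^7y^9, x^9y^7, x^12y^4, x^13y^2, x^14y
Socle dim=7


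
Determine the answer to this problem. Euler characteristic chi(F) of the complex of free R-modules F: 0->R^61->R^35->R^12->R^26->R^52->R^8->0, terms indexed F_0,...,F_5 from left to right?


chi = sum (-1)^i * rank:
(-1)^0*61=61
(-1)^1*35=-35
(-1)^2*12=12
(-1)^3*26=-26
(-1)^4*52=52
(-1)^5*8=-8
chi=56


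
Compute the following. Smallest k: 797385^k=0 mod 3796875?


797385^k mod 3796875:
k=1: 797385
k=2: 1947600
k=3: 604125
k=4: 3088125
k=5: 3037500
k=6: 0
First zero at k = 6


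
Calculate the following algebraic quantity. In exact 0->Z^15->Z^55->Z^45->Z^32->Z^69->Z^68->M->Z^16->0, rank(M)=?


Alt sum=0:
(-1)^0*15 + (-1)^1*55 + (-1)^2*45 + (-1)^3*32 + (-1)^4*69 + (-1)^5*68 + (-1)^6*? + (-1)^7*16=0
rank(M)=42


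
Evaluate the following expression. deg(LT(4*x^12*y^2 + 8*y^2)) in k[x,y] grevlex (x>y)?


LT: 4*x^12*y^2
deg_x=12, deg_y=2
Total=12+2=14


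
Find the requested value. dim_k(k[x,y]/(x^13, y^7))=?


Basis: x^i*y^j, i<13, j<7
13*7=91


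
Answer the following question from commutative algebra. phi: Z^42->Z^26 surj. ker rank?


rank(ker) = 42-26 = 16


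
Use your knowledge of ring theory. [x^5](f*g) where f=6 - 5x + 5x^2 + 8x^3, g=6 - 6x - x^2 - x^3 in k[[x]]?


[x^5] = sum a_i*b_j, i+j=5
  5*-1=-5
  8*-1=-8
Sum=-13


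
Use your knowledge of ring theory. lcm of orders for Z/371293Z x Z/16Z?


Exponent = lcm of the cyclic orders; pairwise coprime => product.
13^5*2^4=371293*16=5940688


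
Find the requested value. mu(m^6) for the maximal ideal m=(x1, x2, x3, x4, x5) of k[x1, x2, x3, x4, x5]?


Graded Nakayama: mu(m^d) = dim_k (m^d/m^(d+1)) = #degree-6 monomials in 5 vars
C(n+d-1,d)=C(10,6)=210


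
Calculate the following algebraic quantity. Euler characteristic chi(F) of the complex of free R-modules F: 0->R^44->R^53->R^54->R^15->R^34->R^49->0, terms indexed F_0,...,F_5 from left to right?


chi = sum (-1)^i * rank:
(-1)^0*44=44
(-1)^1*53=-53
(-1)^2*54=54
(-1)^3*15=-15
(-1)^4*34=34
(-1)^5*49=-49
chi=15


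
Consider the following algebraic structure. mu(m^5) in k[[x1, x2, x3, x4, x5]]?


C(n+d-1,d)=C(9,5)=126


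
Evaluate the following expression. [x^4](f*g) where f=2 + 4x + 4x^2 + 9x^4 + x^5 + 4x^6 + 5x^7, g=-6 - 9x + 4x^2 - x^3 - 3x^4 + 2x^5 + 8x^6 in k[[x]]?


[x^4] = sum a_i*b_j, i+j=4
  2*-3=-6
  4*-1=-4
  4*4=16
  9*-6=-54
Sum=-48


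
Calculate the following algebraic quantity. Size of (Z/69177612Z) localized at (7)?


7-primary part: 69177612=7^8*12
Size=7^8=5764801


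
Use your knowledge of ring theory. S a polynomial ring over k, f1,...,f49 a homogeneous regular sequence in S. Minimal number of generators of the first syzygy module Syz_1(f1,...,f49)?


Regular sequence => Koszul complex is the minimal free resolution.
Syz_1 minimally generated by Koszul relations f_i*e_j - f_j*e_i (i<j): mu(Syz_1) = beta_2 = C(m,2) = m(m-1)/2
m=49
49*48/2 = 1176


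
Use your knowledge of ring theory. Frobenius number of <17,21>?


gcd(17,21)=1 => F=ab-a-b=17*21-17-21=357-38=319


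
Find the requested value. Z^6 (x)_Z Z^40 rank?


rank(M(x)N) = rank(M)*rank(N)
6*40 = 240


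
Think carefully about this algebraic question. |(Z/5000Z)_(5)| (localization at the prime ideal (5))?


5-primary part: 5000=5^4*8
Size=5^4=625


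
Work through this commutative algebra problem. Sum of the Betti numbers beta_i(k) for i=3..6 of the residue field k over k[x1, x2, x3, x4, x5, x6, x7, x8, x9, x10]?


Koszul resolution: beta_i(k)=C(n,i), n=10
C(10,3)=120, C(10,4)=210, C(10,5)=252, C(10,6)=210
Sum=792


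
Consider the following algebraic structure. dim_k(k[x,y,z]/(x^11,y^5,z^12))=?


Basis: x^iy^jz^k, i<11,j<5,k<12
11*5*12=660


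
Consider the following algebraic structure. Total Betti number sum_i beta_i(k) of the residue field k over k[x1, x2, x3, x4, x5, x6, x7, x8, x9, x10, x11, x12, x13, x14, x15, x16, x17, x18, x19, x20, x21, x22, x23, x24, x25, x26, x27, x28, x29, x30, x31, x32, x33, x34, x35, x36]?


Koszul resolution: beta_i(k)=C(n,i), n=36
sum_i C(36,i) = 2^36 = 68719476736


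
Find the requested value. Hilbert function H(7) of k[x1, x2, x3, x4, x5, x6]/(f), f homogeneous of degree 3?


C(12,5)-C(9,5)=792-126=666


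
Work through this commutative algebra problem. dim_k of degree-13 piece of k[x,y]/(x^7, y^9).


k[x,y], I = (x^7, y^9), d = 13
Need i < 7 and d-i < 9.
Range: 5 <= i <= 6.
H(13) = 2


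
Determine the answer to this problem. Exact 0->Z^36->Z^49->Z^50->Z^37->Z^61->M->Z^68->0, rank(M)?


Alt sum=0:
(-1)^0*36 + (-1)^1*49 + (-1)^2*50 + (-1)^3*37 + (-1)^4*61 + (-1)^5*? + (-1)^6*68=0
rank(M)=129


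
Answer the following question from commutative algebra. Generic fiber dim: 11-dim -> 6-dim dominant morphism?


dim(fiber)=dim(X)-dim(Y)=11-6=5
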